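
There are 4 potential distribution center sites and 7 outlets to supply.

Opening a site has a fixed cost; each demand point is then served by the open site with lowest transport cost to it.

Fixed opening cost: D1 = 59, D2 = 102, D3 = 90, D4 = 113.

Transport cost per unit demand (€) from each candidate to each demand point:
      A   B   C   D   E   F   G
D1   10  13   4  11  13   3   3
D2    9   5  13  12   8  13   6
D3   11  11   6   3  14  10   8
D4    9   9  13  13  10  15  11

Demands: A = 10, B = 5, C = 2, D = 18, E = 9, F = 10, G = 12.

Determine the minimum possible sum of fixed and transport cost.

Open {D1, D3}: assign each demand point to its cheapest open site.
  A→D1 10×10=100, B→D3 5×11=55, C→D1 2×4=8, D→D3 18×3=54, E→D1 9×13=117, F→D1 10×3=30, G→D1 12×3=36
  transport cost 400, fixed 149 → total 549.
Compare {D1, D2, D3}: transport cost 315 + fixed 251 = 566.
Compare {D1}: transport cost 554 + fixed 59 = 613.
Compare {D1, D3, D4}: transport cost 353 + fixed 262 = 615.
All other subsets cost ≥ 566. Minimum total cost: 549.

549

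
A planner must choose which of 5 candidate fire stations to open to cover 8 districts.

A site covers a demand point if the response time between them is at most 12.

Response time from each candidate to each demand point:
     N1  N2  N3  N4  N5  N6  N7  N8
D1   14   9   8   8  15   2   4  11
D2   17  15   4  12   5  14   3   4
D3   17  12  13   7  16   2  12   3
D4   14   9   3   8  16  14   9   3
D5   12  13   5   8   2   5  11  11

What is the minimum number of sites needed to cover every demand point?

Coverage sets (demand points within 12 of each site):
  D1: {N2, N3, N4, N6, N7, N8}
  D2: {N3, N4, N5, N7, N8}
  D3: {N2, N4, N6, N7, N8}
  D4: {N2, N3, N4, N7, N8}
  D5: {N1, N3, N4, N5, N6, N7, N8}
No single site covers all 8 demand points.
But {D1, D5} covers everything, so the minimum is 2.

2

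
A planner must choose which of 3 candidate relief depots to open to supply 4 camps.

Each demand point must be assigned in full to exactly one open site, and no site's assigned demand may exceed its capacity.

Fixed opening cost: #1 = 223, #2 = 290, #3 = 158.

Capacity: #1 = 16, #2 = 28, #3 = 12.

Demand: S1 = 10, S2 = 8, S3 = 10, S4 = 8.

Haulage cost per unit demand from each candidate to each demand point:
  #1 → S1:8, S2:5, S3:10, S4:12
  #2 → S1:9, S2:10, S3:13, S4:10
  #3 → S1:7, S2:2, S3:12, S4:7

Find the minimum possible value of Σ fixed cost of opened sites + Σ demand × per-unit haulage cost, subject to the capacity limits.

Open {#2, #3}; cheapest assignment that respects the capacities:
  #2 (cap 28, load 28): S1, S3, S4 — cost 10×9 + 10×13 + 8×10 = 300
  #3 (cap 12, load 8): S2 — cost 8×2 = 16
  Shipping 316, fixed 448 → total 764.
  Any other capacity-feasible assignment to {#2, #3} ships for at least 316.
Compare {#1, #2}: its best feasible assignment gives total 853.
Compare {#1, #2, #3}: its best feasible assignment gives total 957.
Every other set of open sites that can feasibly serve all demand totals ≥ 853 even under its best assignment. Minimum: 764.

764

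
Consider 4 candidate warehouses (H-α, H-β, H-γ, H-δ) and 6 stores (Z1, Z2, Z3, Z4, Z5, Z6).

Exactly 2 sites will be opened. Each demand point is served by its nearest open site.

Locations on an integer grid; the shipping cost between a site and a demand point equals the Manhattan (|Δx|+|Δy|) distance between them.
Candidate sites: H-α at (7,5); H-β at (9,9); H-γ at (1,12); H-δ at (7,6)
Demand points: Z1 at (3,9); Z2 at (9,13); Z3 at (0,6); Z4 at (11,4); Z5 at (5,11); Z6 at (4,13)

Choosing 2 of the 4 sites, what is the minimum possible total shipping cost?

32

Open {H-β, H-γ}.
  Z1→H-γ 5, Z2→H-β 4, Z3→H-γ 7, Z4→H-β 7, Z5→H-γ 5, Z6→H-γ 4  ⇒ total 32.
Compare {H-α, H-γ}: total 35.
Compare {H-γ, H-δ}: total 36.
No size-2 selection does better; minimum is 32.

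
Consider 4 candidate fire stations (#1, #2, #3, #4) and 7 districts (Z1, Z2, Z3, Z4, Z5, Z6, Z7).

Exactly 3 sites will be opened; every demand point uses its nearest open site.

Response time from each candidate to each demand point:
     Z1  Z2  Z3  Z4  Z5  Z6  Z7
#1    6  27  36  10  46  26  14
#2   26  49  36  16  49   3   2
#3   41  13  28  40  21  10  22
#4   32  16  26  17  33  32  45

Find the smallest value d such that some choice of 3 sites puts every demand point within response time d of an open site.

26

Open {#1, #3, #4}.
  Farthest demand point is Z3 at response time 26 (to #4); all others are ≤ 26.
With {#2, #3, #4} the worst case is 26.
With {#1, #2, #3} the worst case is 28.
No size-3 selection achieves below 26.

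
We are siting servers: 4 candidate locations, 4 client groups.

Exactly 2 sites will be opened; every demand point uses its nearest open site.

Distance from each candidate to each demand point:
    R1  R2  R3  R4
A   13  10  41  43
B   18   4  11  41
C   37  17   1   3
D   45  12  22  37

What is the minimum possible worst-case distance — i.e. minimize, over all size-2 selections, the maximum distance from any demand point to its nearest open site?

Open {A, C}.
  Farthest demand point is R1 at distance 13 (to A); all others are ≤ 13.
With {B, C} the worst case is 18.
With {A, D} the worst case is 37.
No size-2 selection achieves below 13.

13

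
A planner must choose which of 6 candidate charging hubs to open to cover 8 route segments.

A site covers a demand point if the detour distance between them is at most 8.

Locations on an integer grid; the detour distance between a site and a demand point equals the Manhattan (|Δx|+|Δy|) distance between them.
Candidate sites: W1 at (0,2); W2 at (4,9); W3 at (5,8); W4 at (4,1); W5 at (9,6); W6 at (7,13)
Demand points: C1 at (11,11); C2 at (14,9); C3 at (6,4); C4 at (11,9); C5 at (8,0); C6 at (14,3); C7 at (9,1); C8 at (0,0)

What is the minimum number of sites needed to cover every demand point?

Coverage sets (demand points within 8 of each site):
  W1: {C3, C8}
  W2: {C3, C4}
  W3: {C3, C4}
  W4: {C3, C5, C7, C8}
  W5: {C1, C2, C3, C4, C5, C6, C7}
  W6: {C1, C4}
No single site covers all 8 demand points.
But {W1, W5} covers everything, so the minimum is 2.

2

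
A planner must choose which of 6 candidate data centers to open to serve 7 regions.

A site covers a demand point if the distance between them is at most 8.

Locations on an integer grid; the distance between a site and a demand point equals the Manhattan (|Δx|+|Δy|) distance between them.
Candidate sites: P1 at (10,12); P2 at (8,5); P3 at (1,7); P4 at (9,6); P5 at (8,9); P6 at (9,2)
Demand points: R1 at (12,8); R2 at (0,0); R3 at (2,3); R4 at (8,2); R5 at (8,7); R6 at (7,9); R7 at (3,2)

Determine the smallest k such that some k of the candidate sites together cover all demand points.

2

Coverage sets (demand points within 8 of each site):
  P1: {R1, R5, R6}
  P2: {R1, R3, R4, R5, R6, R7}
  P3: {R2, R3, R5, R6, R7}
  P4: {R1, R4, R5, R6}
  P5: {R1, R4, R5, R6}
  P6: {R3, R4, R5, R7}
No single site covers all 7 demand points.
But {P2, P3} covers everything, so the minimum is 2.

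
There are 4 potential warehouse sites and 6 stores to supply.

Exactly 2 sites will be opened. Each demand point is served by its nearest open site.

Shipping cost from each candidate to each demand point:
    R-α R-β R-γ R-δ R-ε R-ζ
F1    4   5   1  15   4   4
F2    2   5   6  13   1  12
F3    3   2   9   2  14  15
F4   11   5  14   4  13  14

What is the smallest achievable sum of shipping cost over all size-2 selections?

Open {F1, F3}.
  R-α→F3 3, R-β→F3 2, R-γ→F1 1, R-δ→F3 2, R-ε→F1 4, R-ζ→F1 4  ⇒ total 16.
Compare {F1, F4}: total 22.
Compare {F2, F3}: total 25.
No size-2 selection does better; minimum is 16.

16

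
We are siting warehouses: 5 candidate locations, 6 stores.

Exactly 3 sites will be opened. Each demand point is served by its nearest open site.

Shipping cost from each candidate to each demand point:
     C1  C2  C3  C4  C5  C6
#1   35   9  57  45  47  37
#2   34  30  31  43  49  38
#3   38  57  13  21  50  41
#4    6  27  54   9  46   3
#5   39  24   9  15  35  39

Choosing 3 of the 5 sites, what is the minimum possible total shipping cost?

Open {#1, #4, #5}.
  C1→#4 6, C2→#1 9, C3→#5 9, C4→#4 9, C5→#5 35, C6→#4 3  ⇒ total 71.
Compare {#1, #3, #4}: total 86.
Compare {#2, #4, #5}: total 86.
No size-3 selection does better; minimum is 71.

71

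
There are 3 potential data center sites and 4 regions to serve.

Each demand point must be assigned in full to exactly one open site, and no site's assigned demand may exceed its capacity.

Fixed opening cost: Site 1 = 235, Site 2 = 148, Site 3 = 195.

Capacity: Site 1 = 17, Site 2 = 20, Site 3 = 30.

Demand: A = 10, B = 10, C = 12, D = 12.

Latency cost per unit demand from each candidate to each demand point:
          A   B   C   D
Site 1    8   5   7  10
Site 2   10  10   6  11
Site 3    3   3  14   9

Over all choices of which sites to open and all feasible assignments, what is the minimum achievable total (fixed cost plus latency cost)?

Open {Site 2, Site 3}; cheapest assignment that respects the capacities:
  Site 2 (cap 20, load 20): A, B — cost 10×10 + 10×10 = 200
  Site 3 (cap 30, load 24): C, D — cost 12×14 + 12×9 = 276
  Shipping 476, fixed 343 → total 819.
  Any other capacity-feasible assignment to {Site 2, Site 3} ships for at least 476.
Compare {Site 1, Site 2, Site 3}: its best feasible assignment gives total 830.
Every other set of open sites that can feasibly serve all demand totals ≥ 830 even under its best assignment. Minimum: 819.

819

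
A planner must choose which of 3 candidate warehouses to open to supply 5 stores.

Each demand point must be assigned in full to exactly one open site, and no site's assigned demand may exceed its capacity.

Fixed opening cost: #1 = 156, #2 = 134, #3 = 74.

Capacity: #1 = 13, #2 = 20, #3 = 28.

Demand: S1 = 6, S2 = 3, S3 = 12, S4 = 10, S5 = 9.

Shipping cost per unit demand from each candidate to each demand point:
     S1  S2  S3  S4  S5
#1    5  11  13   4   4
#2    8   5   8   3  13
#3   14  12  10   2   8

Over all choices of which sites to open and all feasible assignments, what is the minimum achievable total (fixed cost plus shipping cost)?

480

Open {#2, #3}; cheapest assignment that respects the capacities:
  #2 (cap 20, load 18): S1, S3 — cost 6×8 + 12×8 = 144
  #3 (cap 28, load 22): S2, S4, S5 — cost 3×12 + 10×2 + 9×8 = 128
  Shipping 272, fixed 208 → total 480.
  Any other capacity-feasible assignment to {#2, #3} ships for at least 272.
Compare {#1, #3}: its best feasible assignment gives total 523.
Compare {#1, #2, #3}: its best feasible assignment gives total 597.
Every other set of open sites that can feasibly serve all demand totals ≥ 523 even under its best assignment. Minimum: 480.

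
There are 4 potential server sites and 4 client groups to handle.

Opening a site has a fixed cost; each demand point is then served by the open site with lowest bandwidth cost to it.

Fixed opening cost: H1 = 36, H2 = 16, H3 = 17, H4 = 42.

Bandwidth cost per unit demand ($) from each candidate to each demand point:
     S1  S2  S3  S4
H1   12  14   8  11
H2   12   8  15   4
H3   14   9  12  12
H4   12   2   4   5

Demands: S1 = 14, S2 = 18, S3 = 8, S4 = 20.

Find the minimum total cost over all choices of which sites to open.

374

Open {H2, H4}: assign each demand point to its cheapest open site.
  S1→H2 14×12=168, S2→H4 18×2=36, S3→H4 8×4=32, S4→H2 20×4=80
  bandwidth cost 316, fixed 58 → total 374.
Compare {H4}: bandwidth cost 336 + fixed 42 = 378.
Compare {H2, H3, H4}: bandwidth cost 316 + fixed 75 = 391.
Compare {H3, H4}: bandwidth cost 336 + fixed 59 = 395.
All other subsets cost ≥ 378. Minimum total cost: 374.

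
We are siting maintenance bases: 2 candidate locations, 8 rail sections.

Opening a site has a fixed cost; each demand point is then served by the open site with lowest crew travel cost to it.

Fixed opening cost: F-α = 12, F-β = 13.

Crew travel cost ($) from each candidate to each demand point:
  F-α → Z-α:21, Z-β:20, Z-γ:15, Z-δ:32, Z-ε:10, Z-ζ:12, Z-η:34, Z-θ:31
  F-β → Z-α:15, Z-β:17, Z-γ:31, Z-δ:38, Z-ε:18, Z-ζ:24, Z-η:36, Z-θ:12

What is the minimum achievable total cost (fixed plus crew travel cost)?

Open {F-α, F-β}: assign each demand point to its cheapest open site.
  Z-α→F-β 15, Z-β→F-β 17, Z-γ→F-α 15, Z-δ→F-α 32, Z-ε→F-α 10, Z-ζ→F-α 12, Z-η→F-α 34, Z-θ→F-β 12
  crew travel cost 147, fixed 25 → total 172.
Compare {F-α}: crew travel cost 175 + fixed 12 = 187.
Compare {F-β}: crew travel cost 191 + fixed 13 = 204.

172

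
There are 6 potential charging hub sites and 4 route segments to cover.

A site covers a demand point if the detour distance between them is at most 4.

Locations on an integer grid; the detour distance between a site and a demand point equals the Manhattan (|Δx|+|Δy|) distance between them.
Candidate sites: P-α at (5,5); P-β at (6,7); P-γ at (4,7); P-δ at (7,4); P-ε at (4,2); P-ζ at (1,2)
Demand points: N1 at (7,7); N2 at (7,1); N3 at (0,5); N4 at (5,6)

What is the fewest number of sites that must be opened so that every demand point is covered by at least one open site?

2

Coverage sets (demand points within 4 of each site):
  P-α: {N1, N4}
  P-β: {N1, N4}
  P-γ: {N1, N4}
  P-δ: {N1, N2, N4}
  P-ε: {N2}
  P-ζ: {N3}
No single site covers all 4 demand points.
But {P-δ, P-ζ} covers everything, so the minimum is 2.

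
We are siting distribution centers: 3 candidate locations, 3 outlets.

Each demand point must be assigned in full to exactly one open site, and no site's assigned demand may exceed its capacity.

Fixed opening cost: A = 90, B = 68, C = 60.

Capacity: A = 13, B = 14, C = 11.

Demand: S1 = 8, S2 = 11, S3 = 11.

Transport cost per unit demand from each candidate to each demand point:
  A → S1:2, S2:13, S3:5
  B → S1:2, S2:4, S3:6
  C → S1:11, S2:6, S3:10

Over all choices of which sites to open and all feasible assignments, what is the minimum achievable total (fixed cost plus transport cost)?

355

Open {A, B, C}; cheapest assignment that respects the capacities:
  A (cap 13, load 11): S3 — cost 11×5 = 55
  B (cap 14, load 8): S1 — cost 8×2 = 16
  C (cap 11, load 11): S2 — cost 11×6 = 66
  Shipping 137, fixed 218 → total 355.
  Any other capacity-feasible assignment to {A, B, C} ships for at least 137.
Total demand is 30 and no other set of sites has combined capacity ≥ 30, so {A, B, C} is the only feasible choice of open sites. Minimum: 355.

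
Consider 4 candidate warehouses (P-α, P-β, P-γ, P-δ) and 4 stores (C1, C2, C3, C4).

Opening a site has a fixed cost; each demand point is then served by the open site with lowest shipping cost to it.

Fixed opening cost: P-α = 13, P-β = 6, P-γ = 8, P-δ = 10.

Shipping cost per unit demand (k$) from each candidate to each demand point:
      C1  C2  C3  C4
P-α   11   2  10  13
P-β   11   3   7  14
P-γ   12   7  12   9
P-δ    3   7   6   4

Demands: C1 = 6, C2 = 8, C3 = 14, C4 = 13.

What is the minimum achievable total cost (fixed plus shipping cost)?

Open {P-α, P-δ}: assign each demand point to its cheapest open site.
  C1→P-δ 6×3=18, C2→P-α 8×2=16, C3→P-δ 14×6=84, C4→P-δ 13×4=52
  shipping cost 170, fixed 23 → total 193.
Compare {P-β, P-δ}: shipping cost 178 + fixed 16 = 194.
Compare {P-α, P-β, P-δ}: shipping cost 170 + fixed 29 = 199.
Compare {P-α, P-γ, P-δ}: shipping cost 170 + fixed 31 = 201.
All other subsets cost ≥ 194. Minimum total cost: 193.

193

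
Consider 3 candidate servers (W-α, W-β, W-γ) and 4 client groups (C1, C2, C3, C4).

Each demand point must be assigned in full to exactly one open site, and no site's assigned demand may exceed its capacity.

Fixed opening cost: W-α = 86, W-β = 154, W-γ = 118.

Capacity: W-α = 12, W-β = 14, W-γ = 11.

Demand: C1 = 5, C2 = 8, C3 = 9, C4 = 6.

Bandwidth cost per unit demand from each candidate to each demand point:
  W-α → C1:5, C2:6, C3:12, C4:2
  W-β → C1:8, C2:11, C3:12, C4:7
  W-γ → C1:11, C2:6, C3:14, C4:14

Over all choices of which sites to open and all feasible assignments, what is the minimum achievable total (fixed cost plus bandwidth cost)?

Open {W-α, W-β, W-γ}; cheapest assignment that respects the capacities:
  W-α (cap 12, load 11): C1, C4 — cost 5×5 + 6×2 = 37
  W-β (cap 14, load 9): C3 — cost 9×12 = 108
  W-γ (cap 11, load 8): C2 — cost 8×6 = 48
  Shipping 193, fixed 358 → total 551.
  Any other capacity-feasible assignment to {W-α, W-β, W-γ} ships for at least 193.
Total demand is 28 and no other set of sites has combined capacity ≥ 28, so {W-α, W-β, W-γ} is the only feasible choice of open sites. Minimum: 551.

551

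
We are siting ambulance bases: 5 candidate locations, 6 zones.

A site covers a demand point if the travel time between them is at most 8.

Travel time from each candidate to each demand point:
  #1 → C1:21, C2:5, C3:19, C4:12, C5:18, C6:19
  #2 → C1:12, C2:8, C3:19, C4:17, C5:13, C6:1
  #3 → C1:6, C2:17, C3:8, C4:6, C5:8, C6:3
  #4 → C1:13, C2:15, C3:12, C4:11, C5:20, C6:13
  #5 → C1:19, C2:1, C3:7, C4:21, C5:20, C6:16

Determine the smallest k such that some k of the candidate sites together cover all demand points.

Coverage sets (demand points within 8 of each site):
  #1: {C2}
  #2: {C2, C6}
  #3: {C1, C3, C4, C5, C6}
  #4: {}
  #5: {C2, C3}
No single site covers all 6 demand points.
But {#1, #3} covers everything, so the minimum is 2.

2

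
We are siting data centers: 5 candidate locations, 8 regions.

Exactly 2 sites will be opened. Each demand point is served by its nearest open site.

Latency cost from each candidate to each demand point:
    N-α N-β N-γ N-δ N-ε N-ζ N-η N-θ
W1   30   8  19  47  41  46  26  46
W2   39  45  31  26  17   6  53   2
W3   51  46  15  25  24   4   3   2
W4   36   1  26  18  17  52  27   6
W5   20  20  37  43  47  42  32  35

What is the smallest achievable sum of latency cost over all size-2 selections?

Open {W3, W4}.
  N-α→W4 36, N-β→W4 1, N-γ→W3 15, N-δ→W4 18, N-ε→W4 17, N-ζ→W3 4, N-η→W3 3, N-θ→W3 2  ⇒ total 96.
Compare {W1, W3}: total 111.
Compare {W3, W5}: total 113.
No size-2 selection does better; minimum is 96.

96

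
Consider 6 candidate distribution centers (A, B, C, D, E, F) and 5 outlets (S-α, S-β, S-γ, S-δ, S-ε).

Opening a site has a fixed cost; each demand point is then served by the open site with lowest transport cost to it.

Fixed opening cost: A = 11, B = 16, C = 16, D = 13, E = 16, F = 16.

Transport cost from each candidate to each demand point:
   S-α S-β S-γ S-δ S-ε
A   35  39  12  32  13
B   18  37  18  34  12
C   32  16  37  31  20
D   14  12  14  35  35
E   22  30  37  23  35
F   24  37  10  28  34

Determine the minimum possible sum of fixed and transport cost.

107

Open {A, D}: assign each demand point to its cheapest open site.
  S-α→D 14, S-β→D 12, S-γ→A 12, S-δ→A 32, S-ε→A 13
  transport cost 83, fixed 24 → total 107.
Compare {A, D, E}: transport cost 74 + fixed 40 = 114.
Compare {B, D}: transport cost 86 + fixed 29 = 115.
Compare {A, D, F}: transport cost 77 + fixed 40 = 117.
All other subsets cost ≥ 114. Minimum total cost: 107.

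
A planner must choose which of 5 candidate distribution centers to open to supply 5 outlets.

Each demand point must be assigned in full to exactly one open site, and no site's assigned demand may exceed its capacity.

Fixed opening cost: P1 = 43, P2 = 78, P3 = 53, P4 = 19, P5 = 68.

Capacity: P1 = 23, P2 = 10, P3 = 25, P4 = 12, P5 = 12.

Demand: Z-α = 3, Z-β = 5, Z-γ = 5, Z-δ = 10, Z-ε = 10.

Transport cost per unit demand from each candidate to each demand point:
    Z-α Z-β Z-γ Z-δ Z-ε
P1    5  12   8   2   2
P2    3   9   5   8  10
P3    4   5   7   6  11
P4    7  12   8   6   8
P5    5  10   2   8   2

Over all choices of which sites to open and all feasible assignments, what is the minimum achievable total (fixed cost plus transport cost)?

Open {P1, P3}; cheapest assignment that respects the capacities:
  P1 (cap 23, load 20): Z-δ, Z-ε — cost 10×2 + 10×2 = 40
  P3 (cap 25, load 13): Z-α, Z-β, Z-γ — cost 3×4 + 5×5 + 5×7 = 72
  Shipping 112, fixed 96 → total 208.
  Any other capacity-feasible assignment to {P1, P3} ships for at least 112.
Compare {P1, P4}: its best feasible assignment gives total 217.
Compare {P1, P5}: its best feasible assignment gives total 226.
Every other set of open sites that can feasibly serve all demand totals ≥ 217 even under its best assignment. Minimum: 208.

208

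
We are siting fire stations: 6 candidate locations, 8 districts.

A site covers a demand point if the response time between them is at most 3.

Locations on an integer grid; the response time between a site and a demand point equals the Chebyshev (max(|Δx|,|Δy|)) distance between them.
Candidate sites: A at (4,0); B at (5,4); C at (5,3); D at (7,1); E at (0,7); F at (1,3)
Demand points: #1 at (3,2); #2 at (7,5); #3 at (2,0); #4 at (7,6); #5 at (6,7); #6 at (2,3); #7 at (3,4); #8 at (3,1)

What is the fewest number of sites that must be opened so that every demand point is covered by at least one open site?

Coverage sets (demand points within 3 of each site):
  A: {#1, #3, #6, #8}
  B: {#1, #2, #4, #5, #6, #7, #8}
  C: {#1, #2, #3, #4, #6, #7, #8}
  D: {}
  E: {#7}
  F: {#1, #3, #6, #7, #8}
No single site covers all 8 demand points.
But {A, B} covers everything, so the minimum is 2.

2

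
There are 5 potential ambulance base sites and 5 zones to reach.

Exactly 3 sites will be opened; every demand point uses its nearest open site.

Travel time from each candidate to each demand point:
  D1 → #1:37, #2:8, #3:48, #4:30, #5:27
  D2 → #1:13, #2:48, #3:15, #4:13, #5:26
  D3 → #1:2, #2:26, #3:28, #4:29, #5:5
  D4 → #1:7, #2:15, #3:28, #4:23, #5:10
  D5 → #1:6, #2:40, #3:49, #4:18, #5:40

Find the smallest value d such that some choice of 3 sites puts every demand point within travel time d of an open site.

15

Open {D1, D2, D3}.
  Farthest demand point is #3 at travel time 15 (to D2); all others are ≤ 15.
With {D1, D2, D4} the worst case is 15.
With {D2, D3, D4} the worst case is 15.
No size-3 selection achieves below 15.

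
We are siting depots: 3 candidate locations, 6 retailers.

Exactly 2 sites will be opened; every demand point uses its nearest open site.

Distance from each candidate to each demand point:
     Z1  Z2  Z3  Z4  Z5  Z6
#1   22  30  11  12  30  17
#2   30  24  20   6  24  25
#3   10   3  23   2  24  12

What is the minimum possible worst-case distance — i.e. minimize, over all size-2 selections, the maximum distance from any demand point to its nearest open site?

24

Open {#1, #2}.
  Farthest demand point is Z2 at distance 24 (to #2); all others are ≤ 24.
With {#1, #3} the worst case is 24.
With {#2, #3} the worst case is 24.
No size-2 selection achieves below 24.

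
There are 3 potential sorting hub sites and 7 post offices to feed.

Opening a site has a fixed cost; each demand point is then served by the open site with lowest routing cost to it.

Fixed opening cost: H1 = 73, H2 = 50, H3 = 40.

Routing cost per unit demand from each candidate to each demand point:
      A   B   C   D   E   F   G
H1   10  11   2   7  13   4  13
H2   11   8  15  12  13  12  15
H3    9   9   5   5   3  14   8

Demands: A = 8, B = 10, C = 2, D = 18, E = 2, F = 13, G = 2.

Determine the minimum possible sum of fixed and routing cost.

Open {H1, H3}: assign each demand point to its cheapest open site.
  A→H3 8×9=72, B→H3 10×9=90, C→H1 2×2=4, D→H3 18×5=90, E→H3 2×3=6, F→H1 13×4=52, G→H3 2×8=16
  routing cost 330, fixed 113 → total 443.
Compare {H1, H2, H3}: routing cost 320 + fixed 163 = 483.
Compare {H1}: routing cost 424 + fixed 73 = 497.
Compare {H3}: routing cost 466 + fixed 40 = 506.
All other subsets cost ≥ 483. Minimum total cost: 443.

443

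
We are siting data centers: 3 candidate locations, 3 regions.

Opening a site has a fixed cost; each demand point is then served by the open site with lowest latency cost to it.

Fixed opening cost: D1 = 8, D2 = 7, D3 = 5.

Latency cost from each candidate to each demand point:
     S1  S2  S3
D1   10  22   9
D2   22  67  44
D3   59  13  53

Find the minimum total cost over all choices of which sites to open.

45

Open {D1, D3}: assign each demand point to its cheapest open site.
  S1→D1 10, S2→D3 13, S3→D1 9
  latency cost 32, fixed 13 → total 45.
Compare {D1}: latency cost 41 + fixed 8 = 49.
Compare {D1, D2, D3}: latency cost 32 + fixed 20 = 52.
Compare {D1, D2}: latency cost 41 + fixed 15 = 56.
All other subsets cost ≥ 49. Minimum total cost: 45.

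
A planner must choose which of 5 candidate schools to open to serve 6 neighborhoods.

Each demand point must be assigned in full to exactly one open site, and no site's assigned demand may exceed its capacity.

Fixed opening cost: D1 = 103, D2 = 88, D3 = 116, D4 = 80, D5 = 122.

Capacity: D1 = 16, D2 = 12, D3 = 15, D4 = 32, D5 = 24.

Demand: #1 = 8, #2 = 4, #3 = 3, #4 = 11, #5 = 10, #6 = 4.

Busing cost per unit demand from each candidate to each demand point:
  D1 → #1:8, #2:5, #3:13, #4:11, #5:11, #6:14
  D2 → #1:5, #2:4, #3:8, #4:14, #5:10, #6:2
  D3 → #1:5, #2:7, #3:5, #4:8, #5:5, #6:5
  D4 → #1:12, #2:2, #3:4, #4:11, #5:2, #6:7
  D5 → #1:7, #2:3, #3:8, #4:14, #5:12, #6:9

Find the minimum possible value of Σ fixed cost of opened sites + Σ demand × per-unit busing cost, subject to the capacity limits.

Open {D2, D4}; cheapest assignment that respects the capacities:
  D2 (cap 12, load 12): #1, #6 — cost 8×5 + 4×2 = 48
  D4 (cap 32, load 28): #2, #3, #4, #5 — cost 4×2 + 3×4 + 11×11 + 10×2 = 161
  Shipping 209, fixed 168 → total 377.
  Any other capacity-feasible assignment to {D2, D4} ships for at least 209.
Compare {D3, D4}: its best feasible assignment gives total 417.
Compare {D1, D4}: its best feasible assignment gives total 436.
Every other set of open sites that can feasibly serve all demand totals ≥ 417 even under its best assignment. Minimum: 377.

377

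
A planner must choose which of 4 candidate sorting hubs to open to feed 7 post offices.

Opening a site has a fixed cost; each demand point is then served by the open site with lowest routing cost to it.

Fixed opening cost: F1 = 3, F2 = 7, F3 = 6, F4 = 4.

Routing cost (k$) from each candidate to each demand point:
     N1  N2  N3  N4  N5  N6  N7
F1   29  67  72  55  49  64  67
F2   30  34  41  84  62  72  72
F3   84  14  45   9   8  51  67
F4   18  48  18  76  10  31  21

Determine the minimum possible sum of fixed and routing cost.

129

Open {F3, F4}: assign each demand point to its cheapest open site.
  N1→F4 18, N2→F3 14, N3→F4 18, N4→F3 9, N5→F3 8, N6→F4 31, N7→F4 21
  routing cost 119, fixed 10 → total 129.
Compare {F1, F3, F4}: routing cost 119 + fixed 13 = 132.
Compare {F2, F3, F4}: routing cost 119 + fixed 17 = 136.
Compare {F1, F2, F3, F4}: routing cost 119 + fixed 20 = 139.
All other subsets cost ≥ 132. Minimum total cost: 129.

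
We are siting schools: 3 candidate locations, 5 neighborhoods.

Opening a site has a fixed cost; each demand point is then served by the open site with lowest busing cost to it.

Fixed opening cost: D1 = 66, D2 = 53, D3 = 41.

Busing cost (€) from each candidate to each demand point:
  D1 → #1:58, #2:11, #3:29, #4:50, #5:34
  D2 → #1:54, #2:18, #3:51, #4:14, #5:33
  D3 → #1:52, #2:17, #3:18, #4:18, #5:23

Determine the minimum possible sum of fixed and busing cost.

169

Open {D3}: assign each demand point to its cheapest open site.
  #1→D3 52, #2→D3 17, #3→D3 18, #4→D3 18, #5→D3 23
  busing cost 128, fixed 41 → total 169.
Compare {D2, D3}: busing cost 124 + fixed 94 = 218.
Compare {D2}: busing cost 170 + fixed 53 = 223.
Compare {D1, D3}: busing cost 122 + fixed 107 = 229.
All other subsets cost ≥ 218. Minimum total cost: 169.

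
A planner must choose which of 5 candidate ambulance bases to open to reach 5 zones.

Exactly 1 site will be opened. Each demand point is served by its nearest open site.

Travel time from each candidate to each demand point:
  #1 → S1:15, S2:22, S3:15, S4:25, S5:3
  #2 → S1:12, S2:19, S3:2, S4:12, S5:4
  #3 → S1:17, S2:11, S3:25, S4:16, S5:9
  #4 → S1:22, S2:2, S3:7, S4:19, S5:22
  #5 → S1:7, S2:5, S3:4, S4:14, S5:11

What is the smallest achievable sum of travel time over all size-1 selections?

41

Open {#5}.
  S1→#5 7, S2→#5 5, S3→#5 4, S4→#5 14, S5→#5 11  ⇒ total 41.
Compare {#2}: total 49.
Compare {#4}: total 72.
No size-1 selection does better; minimum is 41.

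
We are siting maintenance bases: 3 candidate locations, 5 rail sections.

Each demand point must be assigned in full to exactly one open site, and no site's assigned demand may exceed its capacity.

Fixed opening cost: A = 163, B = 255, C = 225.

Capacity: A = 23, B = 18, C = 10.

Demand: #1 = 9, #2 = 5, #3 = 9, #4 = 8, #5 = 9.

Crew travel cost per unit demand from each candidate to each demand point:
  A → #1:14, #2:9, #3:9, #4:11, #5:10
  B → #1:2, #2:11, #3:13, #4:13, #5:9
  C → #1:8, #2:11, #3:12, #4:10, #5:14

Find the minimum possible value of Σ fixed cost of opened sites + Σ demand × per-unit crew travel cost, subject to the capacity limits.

Open {A, B}; cheapest assignment that respects the capacities:
  A (cap 23, load 22): #2, #3, #4 — cost 5×9 + 9×9 + 8×11 = 214
  B (cap 18, load 18): #1, #5 — cost 9×2 + 9×9 = 99
  Shipping 313, fixed 418 → total 731.
  Any other capacity-feasible assignment to {A, B} ships for at least 313.
Compare {A, B, C}: its best feasible assignment gives total 948.
Every other set of open sites that can feasibly serve all demand totals ≥ 948 even under its best assignment. Minimum: 731.

731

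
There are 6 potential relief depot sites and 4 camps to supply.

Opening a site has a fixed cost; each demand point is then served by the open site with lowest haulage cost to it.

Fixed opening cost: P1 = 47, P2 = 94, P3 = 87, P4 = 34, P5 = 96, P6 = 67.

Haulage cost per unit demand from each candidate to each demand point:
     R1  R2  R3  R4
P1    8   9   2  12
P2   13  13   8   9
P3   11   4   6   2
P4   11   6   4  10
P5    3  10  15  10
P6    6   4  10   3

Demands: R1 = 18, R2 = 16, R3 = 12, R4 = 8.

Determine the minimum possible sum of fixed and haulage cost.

Open {P1, P6}: assign each demand point to its cheapest open site.
  R1→P6 18×6=108, R2→P6 16×4=64, R3→P1 12×2=24, R4→P6 8×3=24
  haulage cost 220, fixed 114 → total 334.
Compare {P4, P6}: haulage cost 244 + fixed 101 = 345.
Compare {P1, P4, P6}: haulage cost 220 + fixed 148 = 368.
Compare {P1, P5, P6}: haulage cost 166 + fixed 210 = 376.
All other subsets cost ≥ 345. Minimum total cost: 334.

334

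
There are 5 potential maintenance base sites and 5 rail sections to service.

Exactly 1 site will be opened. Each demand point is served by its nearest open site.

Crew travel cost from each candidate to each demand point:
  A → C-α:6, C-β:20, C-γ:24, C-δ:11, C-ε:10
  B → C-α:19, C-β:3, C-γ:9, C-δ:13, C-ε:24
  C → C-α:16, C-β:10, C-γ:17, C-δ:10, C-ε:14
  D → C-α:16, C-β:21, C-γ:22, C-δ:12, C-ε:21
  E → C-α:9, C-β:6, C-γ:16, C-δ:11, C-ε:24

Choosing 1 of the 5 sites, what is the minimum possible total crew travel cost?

Open {E}.
  C-α→E 9, C-β→E 6, C-γ→E 16, C-δ→E 11, C-ε→E 24  ⇒ total 66.
Compare {C}: total 67.
Compare {B}: total 68.
No size-1 selection does better; minimum is 66.

66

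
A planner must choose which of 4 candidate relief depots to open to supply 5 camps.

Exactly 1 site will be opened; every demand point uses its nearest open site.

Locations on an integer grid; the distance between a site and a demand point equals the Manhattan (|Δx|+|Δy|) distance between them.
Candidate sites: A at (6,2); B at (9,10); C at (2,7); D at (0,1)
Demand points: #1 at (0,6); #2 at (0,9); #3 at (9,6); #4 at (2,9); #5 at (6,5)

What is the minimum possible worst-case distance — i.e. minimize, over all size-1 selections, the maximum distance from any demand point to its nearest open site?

Open {C}.
  Farthest demand point is #3 at distance 8 (to C); all others are ≤ 8.
With {A} the worst case is 13.
With {B} the worst case is 13.
No size-1 selection achieves below 8.

8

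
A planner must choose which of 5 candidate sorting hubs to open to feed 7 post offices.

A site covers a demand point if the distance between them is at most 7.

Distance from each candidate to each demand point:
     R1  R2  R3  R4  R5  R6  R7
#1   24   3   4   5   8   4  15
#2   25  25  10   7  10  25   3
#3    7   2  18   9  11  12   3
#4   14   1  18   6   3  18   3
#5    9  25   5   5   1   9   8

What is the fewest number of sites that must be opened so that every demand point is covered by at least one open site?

Coverage sets (demand points within 7 of each site):
  #1: {R2, R3, R4, R6}
  #2: {R4, R7}
  #3: {R1, R2, R7}
  #4: {R2, R4, R5, R7}
  #5: {R3, R4, R5}
No 2 sites suffice: every size-2 union leaves at least one demand point uncovered.
But {#1, #3, #4} covers everything, so the minimum is 3.

3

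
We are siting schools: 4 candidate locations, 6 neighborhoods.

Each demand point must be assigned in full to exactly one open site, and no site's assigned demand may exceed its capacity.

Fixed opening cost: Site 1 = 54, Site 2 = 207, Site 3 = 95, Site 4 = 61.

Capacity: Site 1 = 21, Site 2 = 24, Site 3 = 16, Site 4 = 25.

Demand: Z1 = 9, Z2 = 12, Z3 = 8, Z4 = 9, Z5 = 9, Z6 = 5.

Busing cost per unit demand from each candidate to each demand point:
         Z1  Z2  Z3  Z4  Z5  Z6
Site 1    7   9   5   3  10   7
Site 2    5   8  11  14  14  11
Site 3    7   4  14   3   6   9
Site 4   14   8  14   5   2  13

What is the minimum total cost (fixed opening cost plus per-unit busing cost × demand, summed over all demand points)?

489

Open {Site 1, Site 3, Site 4}; cheapest assignment that respects the capacities:
  Site 1 (cap 21, load 17): Z1, Z3 — cost 9×7 + 8×5 = 103
  Site 3 (cap 16, load 12): Z2 — cost 12×4 = 48
  Site 4 (cap 25, load 23): Z4, Z5, Z6 — cost 9×5 + 9×2 + 5×13 = 128
  Shipping 279, fixed 210 → total 489.
  Any other capacity-feasible assignment to {Site 1, Site 3, Site 4} ships for at least 279.
Compare {Site 1, Site 2, Site 4}: its best feasible assignment gives total 601.
Compare {Site 1, Site 2, Site 3, Site 4}: its best feasible assignment gives total 648.
Every other set of open sites that can feasibly serve all demand totals ≥ 601 even under its best assignment. Minimum: 489.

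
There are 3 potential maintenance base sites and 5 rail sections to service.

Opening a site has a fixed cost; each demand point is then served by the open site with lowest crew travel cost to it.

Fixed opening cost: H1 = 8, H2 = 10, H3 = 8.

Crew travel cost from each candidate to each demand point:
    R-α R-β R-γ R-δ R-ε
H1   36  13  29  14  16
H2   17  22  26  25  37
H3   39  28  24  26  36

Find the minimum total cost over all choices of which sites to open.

104

Open {H1, H2}: assign each demand point to its cheapest open site.
  R-α→H2 17, R-β→H1 13, R-γ→H2 26, R-δ→H1 14, R-ε→H1 16
  crew travel cost 86, fixed 18 → total 104.
Compare {H1, H2, H3}: crew travel cost 84 + fixed 26 = 110.
Compare {H1}: crew travel cost 108 + fixed 8 = 116.
Compare {H1, H3}: crew travel cost 103 + fixed 16 = 119.
All other subsets cost ≥ 110. Minimum total cost: 104.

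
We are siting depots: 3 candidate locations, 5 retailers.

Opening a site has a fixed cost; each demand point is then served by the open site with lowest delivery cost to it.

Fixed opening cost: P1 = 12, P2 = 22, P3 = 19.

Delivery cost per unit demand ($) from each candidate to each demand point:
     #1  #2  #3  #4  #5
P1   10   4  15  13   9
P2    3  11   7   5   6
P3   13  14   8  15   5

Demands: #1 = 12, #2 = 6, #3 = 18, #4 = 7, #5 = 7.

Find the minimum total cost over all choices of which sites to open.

Open {P1, P2}: assign each demand point to its cheapest open site.
  #1→P2 12×3=36, #2→P1 6×4=24, #3→P2 18×7=126, #4→P2 7×5=35, #5→P2 7×6=42
  delivery cost 263, fixed 34 → total 297.
Compare {P1, P2, P3}: delivery cost 256 + fixed 53 = 309.
Compare {P2}: delivery cost 305 + fixed 22 = 327.
Compare {P2, P3}: delivery cost 298 + fixed 41 = 339.
All other subsets cost ≥ 309. Minimum total cost: 297.

297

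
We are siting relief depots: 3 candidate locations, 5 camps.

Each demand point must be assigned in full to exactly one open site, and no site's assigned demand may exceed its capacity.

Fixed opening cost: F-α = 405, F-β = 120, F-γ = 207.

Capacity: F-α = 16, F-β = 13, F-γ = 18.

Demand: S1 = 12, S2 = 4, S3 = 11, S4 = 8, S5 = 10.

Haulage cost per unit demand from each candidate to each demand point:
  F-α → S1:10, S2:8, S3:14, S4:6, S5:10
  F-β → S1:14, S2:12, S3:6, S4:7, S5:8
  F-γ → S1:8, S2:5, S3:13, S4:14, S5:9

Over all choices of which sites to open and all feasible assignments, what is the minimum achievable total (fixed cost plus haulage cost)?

Open {F-α, F-β, F-γ}; cheapest assignment that respects the capacities:
  F-α (cap 16, load 16): S1, S2 — cost 12×10 + 4×8 = 152
  F-β (cap 13, load 11): S3 — cost 11×6 = 66
  F-γ (cap 18, load 18): S4, S5 — cost 8×14 + 10×9 = 202
  Shipping 420, fixed 732 → total 1152.
  Any other capacity-feasible assignment to {F-α, F-β, F-γ} ships for at least 420.
Total demand is 45 and no other set of sites has combined capacity ≥ 45, so {F-α, F-β, F-γ} is the only feasible choice of open sites. Minimum: 1152.

1152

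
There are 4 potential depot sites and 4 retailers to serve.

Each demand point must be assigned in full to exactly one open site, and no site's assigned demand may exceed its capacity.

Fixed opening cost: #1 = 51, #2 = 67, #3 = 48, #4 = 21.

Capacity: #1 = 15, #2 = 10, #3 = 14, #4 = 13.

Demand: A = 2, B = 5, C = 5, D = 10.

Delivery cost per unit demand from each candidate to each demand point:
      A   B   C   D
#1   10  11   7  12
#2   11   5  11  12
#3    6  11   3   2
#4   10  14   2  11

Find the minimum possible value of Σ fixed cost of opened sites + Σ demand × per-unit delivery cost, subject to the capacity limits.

181

Open {#3, #4}; cheapest assignment that respects the capacities:
  #3 (cap 14, load 12): A, D — cost 2×6 + 10×2 = 32
  #4 (cap 13, load 10): B, C — cost 5×14 + 5×2 = 80
  Shipping 112, fixed 69 → total 181.
  Any other capacity-feasible assignment to {#3, #4} ships for at least 112.
Compare {#2, #3, #4}: its best feasible assignment gives total 203.
Compare {#1, #3, #4}: its best feasible assignment gives total 217.
Every other set of open sites that can feasibly serve all demand totals ≥ 203 even under its best assignment. Minimum: 181.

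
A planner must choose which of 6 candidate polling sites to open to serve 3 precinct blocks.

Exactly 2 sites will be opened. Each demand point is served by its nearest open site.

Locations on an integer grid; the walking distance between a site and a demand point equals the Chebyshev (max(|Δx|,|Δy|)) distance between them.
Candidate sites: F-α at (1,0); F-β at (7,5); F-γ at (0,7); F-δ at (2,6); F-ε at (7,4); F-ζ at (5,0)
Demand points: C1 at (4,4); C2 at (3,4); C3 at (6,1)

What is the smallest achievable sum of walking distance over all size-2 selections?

5

Open {F-δ, F-ζ}.
  C1→F-δ 2, C2→F-δ 2, C3→F-ζ 1  ⇒ total 5.
Compare {F-δ, F-ε}: total 7.
Compare {F-β, F-δ}: total 8.
No size-2 selection does better; minimum is 5.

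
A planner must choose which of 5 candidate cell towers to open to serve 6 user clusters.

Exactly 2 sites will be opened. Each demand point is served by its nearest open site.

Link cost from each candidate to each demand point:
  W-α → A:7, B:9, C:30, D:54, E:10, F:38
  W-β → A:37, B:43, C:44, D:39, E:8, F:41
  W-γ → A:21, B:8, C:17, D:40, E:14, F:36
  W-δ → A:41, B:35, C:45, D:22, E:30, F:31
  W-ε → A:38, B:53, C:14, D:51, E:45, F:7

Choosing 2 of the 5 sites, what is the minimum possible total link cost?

98

Open {W-α, W-ε}.
  A→W-α 7, B→W-α 9, C→W-ε 14, D→W-ε 51, E→W-α 10, F→W-ε 7  ⇒ total 98.
Compare {W-γ, W-ε}: total 104.
Compare {W-α, W-δ}: total 109.
No size-2 selection does better; minimum is 98.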